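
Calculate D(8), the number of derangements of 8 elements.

Use the recurrence D(n) = (n-1)(D(n-1) + D(n-2)) with D(0)=1, D(1)=0.
D(2) = 1 x (0 + 1) = 1
D(3) = 2 x (1 + 0) = 2
D(4) = 3 x (2 + 1) = 9
D(5) = 4 x (9 + 2) = 44
D(6) = 5 x (44 + 9) = 265
D(7) = 6 x (265 + 44) = 1854
D(8) = 7 x (D(7) + D(6)) = 7 x (1854 + 265)

Final answer: D(8) = 14833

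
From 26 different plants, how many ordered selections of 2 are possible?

P(26,2) = 26!/(26-2)! = 26!/24!.

Final answer: P(26,2) = 650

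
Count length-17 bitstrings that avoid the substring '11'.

Let a(n) count valid strings. If the last bit is 0 the prefix is any valid string of length n-1; if it is 1 the string must end in 01 with a valid prefix of length n-2. So a(n) = a(n-1) + a(n-2), a(1)=2, a(2)=3.
Iterating the recurrence: a(1)=2, a(2)=3, a(3)=5, a(4)=8, a(5)=13, a(6)=21, a(7)=34, a(8)=55, a(9)=89, a(10)=144, a(11)=233, a(12)=377, a(13)=610, a(14)=987, a(15)=1597, a(16)=2584, a(17)=4181.

Final answer: 4181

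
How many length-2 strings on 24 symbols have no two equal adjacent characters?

First character: 24 choices. Each subsequent: 23 choices (must differ from the previous one).
Total: 24 x 23^1.

Final answer: 24 x 23^{1} = 552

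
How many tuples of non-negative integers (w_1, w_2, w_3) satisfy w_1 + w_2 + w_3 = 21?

Stars and bars with 21 stars and 2 bars:
C(21+3-1, 3-1) = C(23,2).

Final answer: C(23,2) = 253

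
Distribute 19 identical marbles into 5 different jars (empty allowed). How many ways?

Stars and bars: C(n+k-1, k-1) = C(23,4).

Final answer: C(23,4) = 8855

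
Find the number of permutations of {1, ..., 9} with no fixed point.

D(n) = (n-1)(D(n-1) + D(n-2)), D(0)=1, D(1)=0.
D(2) = 1 x (0 + 1) = 1
D(3) = 2 x (1 + 0) = 2
D(4) = 3 x (2 + 1) = 9
D(5) = 4 x (9 + 2) = 44
D(6) = 5 x (44 + 9) = 265
D(7) = 6 x (265 + 44) = 1854
D(8) = 7 x (1854 + 265) = 14833
D(9) = 8 x (D(8) + D(7)) = 8 x (14833 + 1854)

Final answer: D(9) = 133496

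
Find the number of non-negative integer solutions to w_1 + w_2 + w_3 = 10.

Stars and bars with 10 stars and 2 bars:
C(10+3-1, 3-1) = C(12,2).

Final answer: C(12,2) = 66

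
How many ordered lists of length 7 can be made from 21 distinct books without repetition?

P(21,7) = 21!/(21-7)! = 21!/14!.

Final answer: P(21,7) = 586051200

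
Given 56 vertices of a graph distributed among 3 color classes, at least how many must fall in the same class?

By pigeonhole with 56 objects and 3 categories: ceiling(56/3).

Final answer: 19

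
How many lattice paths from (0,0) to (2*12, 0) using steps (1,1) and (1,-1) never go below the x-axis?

Total monotonic paths to (12,12): C(24,12) = 2704156.
Reflecting each bad path at its first crossing gives a bijection with paths to (11,13): C(24,13) = 2496144.
Valid Dyck paths: 2704156 - 2496144.
(These counts are the Catalan numbers.)

Final answer: C_{12} = 208012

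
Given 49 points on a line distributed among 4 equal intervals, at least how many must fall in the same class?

By pigeonhole with 49 objects and 4 categories: ceiling(49/4).

Final answer: 13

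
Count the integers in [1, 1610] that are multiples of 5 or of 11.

Multiples of 5: 322. Multiples of 11: 146. Of both (lcm=55): 29.
By inclusion-exclusion: 322 + 146 - 29.

Final answer: 439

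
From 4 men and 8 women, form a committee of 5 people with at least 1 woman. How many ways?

Sum over valid woman counts:
C(8,1)C(4,4) = 8
C(8,2)C(4,3) = 112
C(8,3)C(4,2) = 336
C(8,4)C(4,1) = 280
C(8,5)C(4,0) = 56
Total: 8 + 112 + 336 + 280 + 56.

Final answer: 792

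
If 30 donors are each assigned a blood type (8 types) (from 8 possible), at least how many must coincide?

There are 8 possible values for blood type (8 types). With 30 donors and 8 categories, by pigeonhole: ceiling(30/8).

Final answer: 4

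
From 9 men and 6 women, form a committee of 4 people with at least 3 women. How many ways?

Sum over valid woman counts:
C(6,3)C(9,1) = 180
C(6,4)C(9,0) = 15
Total: 180 + 15.

Final answer: 195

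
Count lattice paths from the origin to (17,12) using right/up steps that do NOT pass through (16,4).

Total paths to (17,12): C(29,12) = 51895935.
Paths through (16,4): C(20,4) x C(9,8) = 43605.
Avoiding (16,4): 51895935 - 43605.

Final answer: 51852330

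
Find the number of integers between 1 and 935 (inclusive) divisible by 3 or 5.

Multiples of 3: 311. Multiples of 5: 187. Of both (lcm=15): 62.
By inclusion-exclusion: 311 + 187 - 62.

Final answer: 436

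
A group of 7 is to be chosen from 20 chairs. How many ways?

C(20,7) = 20!/(7! x 13!).

Final answer: \binom{20}{7} = 77520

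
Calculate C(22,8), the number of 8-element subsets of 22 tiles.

C(22,8) = 22!/(8! x 14!).

Final answer: \binom{22}{8} = 319770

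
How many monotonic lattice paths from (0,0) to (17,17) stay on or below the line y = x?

Total monotonic paths to (17,17): C(34,17) = 2333606220.
Reflecting each bad path at its first crossing gives a bijection with paths to (16,18): C(34,18) = 2203961430.
Valid Dyck paths: 2333606220 - 2203961430.
(Check: C(34,17) - C(34,18) = C(34,17)/18, the Catalan number C_{17}.)

Final answer: C_{17} = 129644790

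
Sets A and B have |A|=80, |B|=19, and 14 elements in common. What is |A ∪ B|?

|A union B| = |A| + |B| - |A intersect B| = 80 + 19 - 14.

Final answer: 85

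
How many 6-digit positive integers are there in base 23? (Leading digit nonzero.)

Leading digit: 22 options (nonzero). Other 5 digit(s): 23 options each.
Total: 22 x 23^5.

Final answer: 141599546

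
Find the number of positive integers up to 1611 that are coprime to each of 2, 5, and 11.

|div by 2|=805, |div by 5|=322, |div by 11|=146.
|div by 2&5|=161, |div by 2&11|=73, |div by 5&11|=29, |div by all|=14.
By inclusion-exclusion, divisible by at least one: 805+322+146-161-73-29+14 = 1024.
Not divisible by any: 1611 - 1024.

Final answer: 587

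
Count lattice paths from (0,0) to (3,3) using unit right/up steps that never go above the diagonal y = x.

Total monotonic paths to (3,3): C(6,3) = 20.
By the reflection principle, paths that go above the diagonal number C(6,4) = 15.
Valid Dyck paths: 20 - 15.
(These counts are the Catalan numbers.)

Final answer: C_{3} = 5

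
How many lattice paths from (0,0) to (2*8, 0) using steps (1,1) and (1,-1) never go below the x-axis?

Total monotonic paths to (8,8): C(16,8) = 12870.
Reflecting each bad path at its first crossing gives a bijection with paths to (7,9): C(16,9) = 11440.
Valid Dyck paths: 12870 - 11440.
(These counts are the Catalan numbers.)

Final answer: C_{8} = 1430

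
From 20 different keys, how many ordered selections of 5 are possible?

P(20,5) = 20!/(20-5)! = 20!/15!.

Final answer: P(20,5) = 1860480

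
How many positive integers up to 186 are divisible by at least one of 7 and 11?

Multiples of 7: 26. Multiples of 11: 16. Of both (lcm=77): 2.
By inclusion-exclusion: 26 + 16 - 2.

Final answer: 40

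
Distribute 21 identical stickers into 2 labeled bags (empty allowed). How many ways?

Stars and bars: C(n+k-1, k-1) = C(22,1).

Final answer: C(22,1) = 22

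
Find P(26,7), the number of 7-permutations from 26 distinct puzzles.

P(26,7) = 26!/(26-7)! = 26!/19!.

Final answer: P(26,7) = 3315312000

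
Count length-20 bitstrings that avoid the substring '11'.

A valid string ends in 0 (append to any length-(n-1) valid string) or in 01 (append to any length-(n-2) valid string), so a(n) = a(n-1) + a(n-2) with a(1)=2, a(2)=3.
Computing successive values: a(1)=2, a(2)=3, a(3)=5, a(4)=8, a(5)=13, a(6)=21, a(7)=34, a(8)=55, a(9)=89, a(10)=144, a(11)=233, a(12)=377, a(13)=610, a(14)=987, a(15)=1597, a(16)=2584, a(17)=4181, a(18)=6765, a(19)=10946, a(20)=17711.

Final answer: 17711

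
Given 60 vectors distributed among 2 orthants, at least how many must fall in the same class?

By pigeonhole with 60 objects and 2 categories: ceiling(60/2).

Final answer: 30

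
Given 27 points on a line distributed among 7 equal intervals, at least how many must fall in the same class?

By pigeonhole with 27 objects and 7 categories: ceiling(27/7).

Final answer: 4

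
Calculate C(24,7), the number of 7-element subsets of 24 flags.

C(24,7) = 24!/(7! x (24-7)!).

Final answer: C(24,7) = 346104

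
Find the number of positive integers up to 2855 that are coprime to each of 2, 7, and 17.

|div by 2|=1427, |div by 7|=407, |div by 17|=167.
|div by 2&7|=203, |div by 2&17|=83, |div by 7&17|=23, |div by all|=11.
By inclusion-exclusion, divisible by at least one: 1427+407+167-203-83-23+11 = 1703.
Not divisible by any: 2855 - 1703.

Final answer: 1152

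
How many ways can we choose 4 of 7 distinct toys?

C(7,4) = 7!/(4! x (7-4)!).

Final answer: C(7,4) = 35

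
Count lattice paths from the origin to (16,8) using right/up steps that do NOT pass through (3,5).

Total paths to (16,8): C(24,8) = 735471.
Paths through (3,5): C(8,5) x C(16,3) = 31360.
Avoiding (3,5): 735471 - 31360.

Final answer: 704111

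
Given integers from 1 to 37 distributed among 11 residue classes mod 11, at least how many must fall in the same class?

By pigeonhole with 37 objects and 11 categories: ceiling(37/11).

Final answer: 4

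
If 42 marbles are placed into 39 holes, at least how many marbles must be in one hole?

By the pigeonhole principle: ceiling(42/39).

Final answer: 2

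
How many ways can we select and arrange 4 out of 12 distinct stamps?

P(12,4) = 12!/(12-4)! = 12!/8!.

Final answer: P(12,4) = 11880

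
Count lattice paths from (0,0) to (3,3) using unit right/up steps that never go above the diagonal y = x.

Total monotonic paths to (3,3): C(6,3) = 20.
Reflecting each bad path at its first crossing gives a bijection with paths to (2,4): C(6,4) = 15.
Valid Dyck paths: 20 - 15.
(Check: C(6,3) - C(6,4) = C(6,3)/4, the Catalan number C_{3}.)

Final answer: C_{3} = 5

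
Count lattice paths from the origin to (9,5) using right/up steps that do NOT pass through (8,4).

Total paths to (9,5): C(14,5) = 2002.
Paths through (8,4): C(12,4) x C(2,1) = 990.
Avoiding (8,4): 2002 - 990.

Final answer: 1012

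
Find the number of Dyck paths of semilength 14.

Total monotonic paths to (14,14): C(28,14) = 40116600.
Reflecting each bad path at its first crossing gives a bijection with paths to (13,15): C(28,15) = 37442160.
Valid Dyck paths: 40116600 - 37442160.
(This is the Catalan number C_{14}.)

Final answer: C_{14} = 2674440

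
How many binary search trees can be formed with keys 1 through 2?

This is a standard Catalan-number count: the answer is C_n. Here n = 2.
C_n = (2n)!/(n!(n+1)!), so C_{2} = 4!/(2! x 3!) = C(4,2)/3 = 6/3.

Final answer: C_{2} = 2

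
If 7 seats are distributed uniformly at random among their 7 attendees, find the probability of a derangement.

Derangements satisfy D(n) = (n-1)(D(n-1) + D(n-2)), starting from D(0)=1, D(1)=0.
Building up: D(2)=1, D(3)=2, D(4)=9, D(5)=44, D(6)=265, D(7)=1854.
Total arrangements: 7! = 5040.
Probability = D(7)/7! = 103/280.

Final answer: D(7)/7! = 1854/5040 = 0.367857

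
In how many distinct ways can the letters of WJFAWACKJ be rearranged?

Letters (A:2, C:1, F:1, J:2, K:1, W:2). Total letters: 9.
Permutations = 9!/(2! x 2! x 2!).

Final answer: 45360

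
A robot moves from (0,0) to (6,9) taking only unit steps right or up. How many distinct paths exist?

Each path has 6 right steps and 9 up steps in some order (15 steps total).
Choose which 9 of the 15 steps are up: C(15,9).

Final answer: C(15,9) = 5005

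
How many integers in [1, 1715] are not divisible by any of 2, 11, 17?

|div by 2|=857, |div by 11|=155, |div by 17|=100.
|div by 2&11|=77, |div by 2&17|=50, |div by 11&17|=9, |div by all|=4.
By inclusion-exclusion, divisible by at least one: 857+155+100-77-50-9+4 = 980.
Not divisible by any: 1715 - 980.

Final answer: 735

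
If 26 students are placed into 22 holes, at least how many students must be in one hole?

By the pigeonhole principle: ceiling(26/22).

Final answer: 2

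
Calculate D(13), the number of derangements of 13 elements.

Use the recurrence D(n) = (n-1)(D(n-1) + D(n-2)) with D(0)=1, D(1)=0.
Building up: D(2)=1, D(3)=2, D(4)=9, D(5)=44, D(6)=265, D(7)=1854, D(8)=14833, D(9)=133496, D(10)=1334961, D(11)=14684570, D(12)=176214841.
D(13) = 12 x (D(12) + D(11)) = 12 x (176214841 + 14684570).

Final answer: D(13) = 2290792932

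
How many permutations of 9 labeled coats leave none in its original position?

Derangements satisfy D(n) = (n-1)(D(n-1) + D(n-2)), starting from D(0)=1, D(1)=0.
D(2) = 1 x (0 + 1) = 1
D(3) = 2 x (1 + 0) = 2
D(4) = 3 x (2 + 1) = 9
D(5) = 4 x (9 + 2) = 44
D(6) = 5 x (44 + 9) = 265
D(7) = 6 x (265 + 44) = 1854
D(8) = 7 x (1854 + 265) = 14833
D(9) = 8 x (D(8) + D(7)) = 8 x (14833 + 1854)

Final answer: D(9) = 133496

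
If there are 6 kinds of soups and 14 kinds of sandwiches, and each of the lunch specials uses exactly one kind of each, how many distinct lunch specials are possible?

By the multiplication principle: 6 x 14.

Final answer: 84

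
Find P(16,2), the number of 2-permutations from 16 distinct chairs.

P(16,2) = 16!/(16-2)! = 16!/14!.

Final answer: P(16,2) = 240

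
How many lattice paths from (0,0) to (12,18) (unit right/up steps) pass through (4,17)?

Paths (0,0)->(4,17): C(21,17) = 5985.
Paths (4,17)->(12,18): C(9,1) = 9.
By multiplication principle: 5985 x 9.

Final answer: 53865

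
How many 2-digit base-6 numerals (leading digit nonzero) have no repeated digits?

First digit: 5 (nonzero). Second: 5 (not first). Third: 4, etc.
Total: 5 x 5.

Final answer: 25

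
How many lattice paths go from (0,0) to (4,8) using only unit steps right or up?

Each path has 4 right steps and 8 up steps in some order (12 steps total).
Choose which 8 of the 12 steps are up: C(12,8).

Final answer: C(12,8) = 495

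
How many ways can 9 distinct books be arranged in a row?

The number of ways to arrange 9 distinct objects is 9!.

Final answer: 9! = 362880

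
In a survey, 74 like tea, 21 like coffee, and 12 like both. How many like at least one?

|A union B| = |A| + |B| - |A intersect B| = 74 + 21 - 12.

Final answer: 83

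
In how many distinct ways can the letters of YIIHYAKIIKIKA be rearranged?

Letters (A:2, H:1, I:5, K:3, Y:2). Total letters: 13.
Permutations = 13!/(5! x 3! x 2! x 2!).

Final answer: 2162160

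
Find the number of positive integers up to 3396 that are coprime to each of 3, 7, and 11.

|div by 3|=1132, |div by 7|=485, |div by 11|=308.
|div by 3&7|=161, |div by 3&11|=102, |div by 7&11|=44, |div by all|=14.
By inclusion-exclusion, divisible by at least one: 1132+485+308-161-102-44+14 = 1632.
Not divisible by any: 3396 - 1632.

Final answer: 1764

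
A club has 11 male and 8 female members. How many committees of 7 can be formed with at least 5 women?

Sum over valid woman counts:
C(8,5)C(11,2) = 3080
C(8,6)C(11,1) = 308
C(8,7)C(11,0) = 8
Total: 3080 + 308 + 8.

Final answer: 3396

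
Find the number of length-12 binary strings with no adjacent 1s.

Let a(n) count valid strings. If the last bit is 0 the prefix is any valid string of length n-1; if it is 1 the string must end in 01 with a valid prefix of length n-2. So a(n) = a(n-1) + a(n-2), a(1)=2, a(2)=3.
Computing successive values: a(1)=2, a(2)=3, a(3)=5, a(4)=8, a(5)=13, a(6)=21, a(7)=34, a(8)=55, a(9)=89, a(10)=144, a(11)=233, a(12)=377.

Final answer: 377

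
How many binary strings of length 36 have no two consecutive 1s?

Classify by the final bit: ...0 gives a(n-1) strings, ...01 gives a(n-2) strings. Thus a(n) = a(n-1) + a(n-2) with a(1)=2, a(2)=3.
Building up term by term: a(1)=2, a(2)=3, a(3)=5, a(4)=8, a(5)=13, a(6)=21, a(7)=34, a(8)=55, a(9)=89, a(10)=144, a(11)=233, a(12)=377, a(13)=610, a(14)=987, a(15)=1597, a(16)=2584, a(17)=4181, a(18)=6765, a(19)=10946, a(20)=17711, a(21)=28657, a(22)=46368, a(23)=75025, a(24)=121393, a(25)=196418, a(26)=317811, a(27)=514229, a(28)=832040, a(29)=1346269, a(30)=2178309, a(31)=3524578, a(32)=5702887, a(33)=9227465, a(34)=14930352, a(35)=24157817, a(36)=39088169.

Final answer: 39088169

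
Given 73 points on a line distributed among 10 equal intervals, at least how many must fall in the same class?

By pigeonhole with 73 objects and 10 categories: ceiling(73/10).

Final answer: 8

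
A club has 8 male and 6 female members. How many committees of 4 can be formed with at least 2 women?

Sum over valid woman counts:
C(6,2)C(8,2) = 420
C(6,3)C(8,1) = 160
C(6,4)C(8,0) = 15
Total: 420 + 160 + 15.

Final answer: 595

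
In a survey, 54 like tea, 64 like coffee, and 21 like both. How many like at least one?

|A union B| = |A| + |B| - |A intersect B| = 54 + 64 - 21.

Final answer: 97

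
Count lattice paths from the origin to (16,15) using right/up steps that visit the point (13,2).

Paths (0,0)->(13,2): C(15,2) = 105.
Paths (13,2)->(16,15): C(16,13) = 560.
By multiplication principle: 105 x 560.

Final answer: 58800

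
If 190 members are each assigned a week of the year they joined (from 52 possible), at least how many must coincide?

There are 52 possible values for week of the year they joined. With 190 members and 52 categories, by pigeonhole: ceiling(190/52).

Final answer: 4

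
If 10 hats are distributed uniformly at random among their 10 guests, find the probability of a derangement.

Derangements satisfy D(n) = (n-1)(D(n-1) + D(n-2)), starting from D(0)=1, D(1)=0.
Building up: D(2)=1, D(3)=2, D(4)=9, D(5)=44, D(6)=265, D(7)=1854, D(8)=14833, D(9)=133496, D(10)=1334961.
Total arrangements: 10! = 3628800.
Probability = D(10)/10! = 16481/44800.

Final answer: D(10)/10! = 1334961/3628800 = 0.367879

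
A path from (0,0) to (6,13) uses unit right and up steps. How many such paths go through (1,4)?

Paths (0,0)->(1,4): C(5,4) = 5.
Paths (1,4)->(6,13): C(14,9) = 2002.
By multiplication principle: 5 x 2002.

Final answer: 10010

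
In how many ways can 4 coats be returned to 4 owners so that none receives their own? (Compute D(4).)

D(n) = (n-1)(D(n-1) + D(n-2)), D(0)=1, D(1)=0.
D(2) = 1 x (0 + 1) = 1
D(3) = 2 x (1 + 0) = 2
D(4) = 3 x (D(3) + D(2)) = 3 x (2 + 1)

Final answer: D(4) = 9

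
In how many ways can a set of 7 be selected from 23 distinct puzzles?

C(23,7) = 23!/(7! x (23-7)!).

Final answer: C(23,7) = 245157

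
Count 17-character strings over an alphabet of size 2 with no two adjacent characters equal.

First character: 2 choices. Each subsequent: 1 choices (must differ from the previous one).
Total: 2 x 1^16.

Final answer: 2 x 1^{16} = 2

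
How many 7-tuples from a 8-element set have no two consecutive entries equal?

First character: 8 choices. Each subsequent: 7 choices (must differ from the previous one).
Total: 8 x 7^6.

Final answer: 8 x 7^{6} = 941192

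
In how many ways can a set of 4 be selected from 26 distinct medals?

C(26,4) = 26!/(4! x 22!).

Final answer: \binom{26}{4} = 14950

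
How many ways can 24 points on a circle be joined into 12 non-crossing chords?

This is counted by the nth Catalan number C_n. Here n = 24/2 = 12.
C_n = C(2n,n)/(n+1), so C_{12} = C(24,12)/13 = 2704156/13.

Final answer: C_{12} = 208012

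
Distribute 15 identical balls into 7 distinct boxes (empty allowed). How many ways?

Stars and bars: C(n+k-1, k-1) = C(21,6).

Final answer: C(21,6) = 54264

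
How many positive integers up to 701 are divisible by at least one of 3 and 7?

Multiples of 3: 233. Multiples of 7: 100. Of both (lcm=21): 33.
By inclusion-exclusion: 233 + 100 - 33.

Final answer: 300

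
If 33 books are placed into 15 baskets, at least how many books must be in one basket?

By the pigeonhole principle: ceiling(33/15).

Final answer: 3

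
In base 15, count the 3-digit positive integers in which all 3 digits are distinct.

The leading digit has 14 choices (anything but zero); the next has 14 (anything but the first), then 13, and so on, one fewer each time.
Total: 14 x 14 x 13.

Final answer: 2548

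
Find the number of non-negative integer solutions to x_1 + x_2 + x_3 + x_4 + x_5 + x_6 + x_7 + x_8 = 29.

Stars and bars with 29 stars and 7 bars:
C(29+8-1, 8-1) = C(36,7).

Final answer: C(36,7) = 8347680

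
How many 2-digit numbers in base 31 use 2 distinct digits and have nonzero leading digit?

The leading digit has 30 choices (anything but zero); the next has 30 (anything but the first), then 29, and so on, one fewer each time.
Total: 30 x 30.

Final answer: 900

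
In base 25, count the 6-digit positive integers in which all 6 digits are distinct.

First digit: 24 (nonzero). Second: 24 (not first). Third: 23, etc.
Total: 24 x 24 x 23 x 22 x 21 x 20.

Final answer: 122411520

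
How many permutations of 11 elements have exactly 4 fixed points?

Choose which 4 elements are fixed: C(11,4) = 330.
Derange the remaining 7 using D(j) = (j-1)(D(j-1) + D(j-2)), D(0)=1, D(1)=0: D(2)=1, D(3)=2, D(4)=9, D(5)=44, D(6)=265, D(7)=1854.
Total: 330 x 1854.

Final answer: C(11,4) D(7) = 611820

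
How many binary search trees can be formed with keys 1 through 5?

This is counted by the nth Catalan number C_n. Here n = 5.
C_n = C(2n,n)/(n+1), so C_{5} = C(10,5)/6 = 252/6.

Final answer: C_{5} = 42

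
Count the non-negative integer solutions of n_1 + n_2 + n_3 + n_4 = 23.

Stars and bars with 23 stars and 3 bars:
C(23+4-1, 4-1) = C(26,3).

Final answer: C(26,3) = 2600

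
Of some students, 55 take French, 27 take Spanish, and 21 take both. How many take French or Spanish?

|A union B| = |A| + |B| - |A intersect B| = 55 + 27 - 21.

Final answer: 61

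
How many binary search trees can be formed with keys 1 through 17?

This is a standard Catalan-number count: the answer is C_n. Here n = 17.
Using C_0 = 1 and C_(k+1) = C_k x 2(2k+1)/(k+2), build up term by term: C_1=1, C_2=2, C_3=5, C_4=14, C_5=42, C_6=132, C_7=429, C_8=1430, C_9=4862, C_10=16796, C_11=58786, C_12=208012, C_13=742900, C_14=2674440, C_15=9694845, C_16=35357670, C_17=129644790.

Final answer: C_{17} = 129644790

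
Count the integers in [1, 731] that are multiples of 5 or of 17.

Multiples of 5: 146. Multiples of 17: 43. Of both (lcm=85): 8.
By inclusion-exclusion: 146 + 43 - 8.

Final answer: 181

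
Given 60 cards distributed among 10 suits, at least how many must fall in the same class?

By pigeonhole with 60 objects and 10 categories: ceiling(60/10).

Final answer: 6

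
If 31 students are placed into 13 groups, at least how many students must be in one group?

By the pigeonhole principle: ceiling(31/13).

Final answer: 3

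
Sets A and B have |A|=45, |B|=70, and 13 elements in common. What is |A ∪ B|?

|A union B| = |A| + |B| - |A intersect B| = 45 + 70 - 13.

Final answer: 102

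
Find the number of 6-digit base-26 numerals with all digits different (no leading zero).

First digit: 25 (nonzero). Second: 25 (not first). Third: 24, etc.
Total: 25 x 25 x 24 x 23 x 22 x 21.

Final answer: 159390000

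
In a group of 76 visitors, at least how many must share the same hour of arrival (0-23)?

There are 24 possible values for hour of arrival (0-23). With 76 visitors and 24 categories, by pigeonhole: ceiling(76/24).

Final answer: 4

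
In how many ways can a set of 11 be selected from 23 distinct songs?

C(23,11) = 23!/(11! x 12!).

Final answer: \binom{23}{11} = 1352078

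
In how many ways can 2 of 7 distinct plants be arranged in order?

P(7,2) = 7!/(7-2)! = 7!/5!.

Final answer: P(7,2) = 42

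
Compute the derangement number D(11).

Derangements satisfy D(n) = (n-1)(D(n-1) + D(n-2)), starting from D(0)=1, D(1)=0.
D(2) = 1 x (0 + 1) = 1
D(3) = 2 x (1 + 0) = 2
D(4) = 3 x (2 + 1) = 9
D(5) = 4 x (9 + 2) = 44
D(6) = 5 x (44 + 9) = 265
D(7) = 6 x (265 + 44) = 1854
D(8) = 7 x (1854 + 265) = 14833
D(9) = 8 x (14833 + 1854) = 133496
D(10) = 9 x (133496 + 14833) = 1334961
D(11) = 10 x (D(10) + D(9)) = 10 x (1334961 + 133496)

Final answer: D(11) = 14684570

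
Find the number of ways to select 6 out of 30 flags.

C(30,6) = 30!/(6! x 24!).

Final answer: \binom{30}{6} = 593775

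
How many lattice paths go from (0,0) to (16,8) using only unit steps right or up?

Each path has 16 right steps and 8 up steps in some order (24 steps total).
Choose which 8 of the 24 steps are up: C(24,8).

Final answer: C(24,8) = 735471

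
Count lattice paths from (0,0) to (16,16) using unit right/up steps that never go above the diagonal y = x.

Total monotonic paths to (16,16): C(32,16) = 601080390.
Paths that cross above y=x (reflection bijection): C(32,17) = 565722720.
Valid Dyck paths: 601080390 - 565722720.
(This is the Catalan number C_{16}.)

Final answer: C_{16} = 35357670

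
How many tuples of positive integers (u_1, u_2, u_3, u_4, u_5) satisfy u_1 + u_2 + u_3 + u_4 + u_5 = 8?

Substitute u'_i = u_i - 1 (so u'_i >= 0). Then sum u'_i = 8 - 5 = 3.
Stars and bars: C(3+5-1, 5-1) = C(7,4).

Final answer: C(7,4) = 35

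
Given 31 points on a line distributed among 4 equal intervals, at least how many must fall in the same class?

By pigeonhole with 31 objects and 4 categories: ceiling(31/4).

Final answer: 8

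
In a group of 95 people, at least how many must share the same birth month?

There are 12 possible values for birth month. With 95 people and 12 categories, by pigeonhole: ceiling(95/12).

Final answer: 8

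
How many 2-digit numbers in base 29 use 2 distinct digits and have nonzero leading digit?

The leading digit has 28 choices (anything but zero); the next has 28 (anything but the first), then 27, and so on, one fewer each time.
Total: 28 x 28.

Final answer: 784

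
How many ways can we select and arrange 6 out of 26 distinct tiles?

P(26,6) = 26!/(26-6)! = 26!/20!.

Final answer: P(26,6) = 165765600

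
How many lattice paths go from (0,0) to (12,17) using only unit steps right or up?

Each path has 12 right steps and 17 up steps in some order (29 steps total).
Choose which 17 of the 29 steps are up: C(29,17).

Final answer: C(29,17) = 51895935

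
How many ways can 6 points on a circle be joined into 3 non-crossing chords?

This is counted by the nth Catalan number C_n. Here n = 6/2 = 3.
C_n = (2n)!/(n!(n+1)!), so C_{3} = 6!/(3! x 4!) = C(6,3)/4 = 20/4.

Final answer: C_{3} = 5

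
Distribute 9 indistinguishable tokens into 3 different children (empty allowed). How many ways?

Stars and bars: C(n+k-1, k-1) = C(11,2).

Final answer: C(11,2) = 55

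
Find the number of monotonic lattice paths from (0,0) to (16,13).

Each path has 16 right steps and 13 up steps in some order (29 steps total).
Choose which 13 of the 29 steps are up: C(29,13).

Final answer: C(29,13) = 67863915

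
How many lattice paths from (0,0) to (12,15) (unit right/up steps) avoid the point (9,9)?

Total paths to (12,15): C(27,15) = 17383860.
Paths through (9,9): C(18,9) x C(9,6) = 4084080.
Avoiding (9,9): 17383860 - 4084080.

Final answer: 13299780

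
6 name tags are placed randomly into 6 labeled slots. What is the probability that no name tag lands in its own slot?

Derangements satisfy D(n) = (n-1)(D(n-1) + D(n-2)), starting from D(0)=1, D(1)=0.
Building up: D(2)=1, D(3)=2, D(4)=9, D(5)=44, D(6)=265.
Total arrangements: 6! = 720.
Probability = D(6)/6! = 53/144.

Final answer: D(6)/6! = 265/720 = 0.368056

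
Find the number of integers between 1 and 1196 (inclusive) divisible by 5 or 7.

Multiples of 5: 239. Multiples of 7: 170. Of both (lcm=35): 34.
By inclusion-exclusion: 239 + 170 - 34.

Final answer: 375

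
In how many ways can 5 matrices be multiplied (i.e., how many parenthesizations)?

The structures are counted by the Catalan number C_n. Here n = 5 - 1 = 4.
C_n = C(2n,n) - C(2n,n+1), so C_{4} = C(8,4) - C(8,5) = 70 - 56.

Final answer: C_{4} = 14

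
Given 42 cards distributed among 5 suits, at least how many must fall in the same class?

By pigeonhole with 42 objects and 5 categories: ceiling(42/5).

Final answer: 9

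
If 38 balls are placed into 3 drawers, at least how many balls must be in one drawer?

By the pigeonhole principle: ceiling(38/3).

Final answer: 13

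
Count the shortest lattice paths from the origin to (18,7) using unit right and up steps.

Each path has 18 right steps and 7 up steps in some order (25 steps total).
Choose which 7 of the 25 steps are up: C(25,7).

Final answer: C(25,7) = 480700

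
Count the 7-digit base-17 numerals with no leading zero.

These are the integers in [17^6, 17^7), so the count is 17^7 - 17^6 = 16 x 17^6.

Final answer: 386201104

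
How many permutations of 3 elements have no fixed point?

D(n) = (n-1)(D(n-1) + D(n-2)), D(0)=1, D(1)=0.
D(2) = 1 x (0 + 1) = 1
D(3) = 2 x (D(2) + D(1)) = 2 x (1 + 0)

Final answer: D(3) = 2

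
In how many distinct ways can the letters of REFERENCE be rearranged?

Letters (C:1, E:4, F:1, N:1, R:2). Total letters: 9.
Permutations = 9!/(4! x 2!).

Final answer: 7560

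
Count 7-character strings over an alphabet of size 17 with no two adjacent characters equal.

Let g(n) count such strings. g(1) = 17, and each valid string of length n-1 extends in 16 ways (any symbol but the last), so g(n) = 16 g(n-1).
Total: g(7) = 17 x 16^6.

Final answer: 17 x 16^{6} = 285212672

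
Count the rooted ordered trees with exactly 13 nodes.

This is counted by the nth Catalan number C_n. Here n = 13 - 1 = 12.
Using C_0 = 1 and C_(k+1) = C_k x 2(2k+1)/(k+2), build up term by term: C_1=1, C_2=2, C_3=5, C_4=14, C_5=42, C_6=132, C_7=429, C_8=1430, C_9=4862, C_10=16796, C_11=58786, C_12=208012.

Final answer: C_{12} = 208012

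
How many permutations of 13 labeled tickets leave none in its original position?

Derangements satisfy D(n) = (n-1)(D(n-1) + D(n-2)), starting from D(0)=1, D(1)=0.
D(2) = 1 x (0 + 1) = 1
D(3) = 2 x (1 + 0) = 2
D(4) = 3 x (2 + 1) = 9
D(5) = 4 x (9 + 2) = 44
D(6) = 5 x (44 + 9) = 265
D(7) = 6 x (265 + 44) = 1854
D(8) = 7 x (1854 + 265) = 14833
D(9) = 8 x (14833 + 1854) = 133496
D(10) = 9 x (133496 + 14833) = 1334961
D(11) = 10 x (1334961 + 133496) = 14684570
D(12) = 11 x (14684570 + 1334961) = 176214841
D(13) = 12 x (D(12) + D(11)) = 12 x (176214841 + 14684570)

Final answer: D(13) = 2290792932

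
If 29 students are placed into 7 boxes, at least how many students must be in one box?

By the pigeonhole principle: ceiling(29/7).

Final answer: 5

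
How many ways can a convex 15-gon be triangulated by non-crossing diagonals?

This is counted by the nth Catalan number C_n. Here n = 15 - 2 = 13.
Using C_0 = 1 and C_(k+1) = C_k x 2(2k+1)/(k+2), build up term by term: C_1=1, C_2=2, C_3=5, C_4=14, C_5=42, C_6=132, C_7=429, C_8=1430, C_9=4862, C_10=16796, C_11=58786, C_12=208012, C_13=742900.

Final answer: C_{13} = 742900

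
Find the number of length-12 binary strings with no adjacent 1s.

Classify by the final bit: ...0 gives a(n-1) strings, ...01 gives a(n-2) strings. Thus a(n) = a(n-1) + a(n-2) with a(1)=2, a(2)=3.
Building up term by term: a(1)=2, a(2)=3, a(3)=5, a(4)=8, a(5)=13, a(6)=21, a(7)=34, a(8)=55, a(9)=89, a(10)=144, a(11)=233, a(12)=377.

Final answer: 377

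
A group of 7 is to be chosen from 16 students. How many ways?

C(16,7) = 16!/(7! x (16-7)!).

Final answer: C(16,7) = 11440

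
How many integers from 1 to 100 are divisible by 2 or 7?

Multiples of 2: 50. Multiples of 7: 14. Of both (lcm=14): 7.
By inclusion-exclusion: 50 + 14 - 7.

Final answer: 57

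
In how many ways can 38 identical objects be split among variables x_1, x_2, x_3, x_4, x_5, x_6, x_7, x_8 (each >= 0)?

Stars and bars with 38 stars and 7 bars:
C(38+8-1, 8-1) = C(45,7).

Final answer: C(45,7) = 45379620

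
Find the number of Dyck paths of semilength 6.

Total monotonic paths to (6,6): C(12,6) = 924.
A path is bad iff it touches y = x + 1; reflecting its initial segment maps bad paths bijectively onto all paths to (5,7), of which there are C(12,7) = 792.
Valid Dyck paths: 924 - 792.
(These counts are the Catalan numbers.)

Final answer: C_{6} = 132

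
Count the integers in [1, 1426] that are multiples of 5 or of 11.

Multiples of 5: 285. Multiples of 11: 129. Of both (lcm=55): 25.
By inclusion-exclusion: 285 + 129 - 25.

Final answer: 389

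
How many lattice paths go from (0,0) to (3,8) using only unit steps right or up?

Each path has 3 right steps and 8 up steps in some order (11 steps total).
Choose which 8 of the 11 steps are up: C(11,8).

Final answer: C(11,8) = 165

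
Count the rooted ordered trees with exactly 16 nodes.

This is counted by the nth Catalan number C_n. Here n = 16 - 1 = 15.
Using C_0 = 1 and C_(k+1) = C_k x 2(2k+1)/(k+2), build up term by term: C_1=1, C_2=2, C_3=5, C_4=14, C_5=42, C_6=132, C_7=429, C_8=1430, C_9=4862, C_10=16796, C_11=58786, C_12=208012, C_13=742900, C_14=2674440, C_15=9694845.

Final answer: C_{15} = 9694845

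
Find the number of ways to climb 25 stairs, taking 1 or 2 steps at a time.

Condition on the final move: it is a 1-step (f(n-1) ways to get there) or a 2-step (f(n-2) ways), so f(n) = f(n-1) + f(n-2), with f(1)=1, f(2)=2.
Building up term by term: f(1)=1, f(2)=2, f(3)=3, f(4)=5, f(5)=8, f(6)=13, f(7)=21, f(8)=34, f(9)=55, f(10)=89, f(11)=144, f(12)=233, f(13)=377, f(14)=610, f(15)=987, f(16)=1597, f(17)=2584, f(18)=4181, f(19)=6765, f(20)=10946, f(21)=17711, f(22)=28657, f(23)=46368, f(24)=75025, f(25)=121393.

Final answer: 121393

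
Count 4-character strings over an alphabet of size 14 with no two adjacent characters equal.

Let g(n) count such strings. g(1) = 14, and each valid string of length n-1 extends in 13 ways (any symbol but the last), so g(n) = 13 g(n-1).
Total: g(4) = 14 x 13^3.

Final answer: 14 x 13^{3} = 30758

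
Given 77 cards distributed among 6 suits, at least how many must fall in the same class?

By pigeonhole with 77 objects and 6 categories: ceiling(77/6).

Final answer: 13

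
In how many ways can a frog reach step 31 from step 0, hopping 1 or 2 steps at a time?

Condition on the final move: it is a 1-step (f(n-1) ways to get there) or a 2-step (f(n-2) ways), so f(n) = f(n-1) + f(n-2), with f(1)=1, f(2)=2.
Computing successive values: f(1)=1, f(2)=2, f(3)=3, f(4)=5, f(5)=8, f(6)=13, f(7)=21, f(8)=34, f(9)=55, f(10)=89, f(11)=144, f(12)=233, f(13)=377, f(14)=610, f(15)=987, f(16)=1597, f(17)=2584, f(18)=4181, f(19)=6765, f(20)=10946, f(21)=17711, f(22)=28657, f(23)=46368, f(24)=75025, f(25)=121393, f(26)=196418, f(27)=317811, f(28)=514229, f(29)=832040, f(30)=1346269, f(31)=2178309.

Final answer: 2178309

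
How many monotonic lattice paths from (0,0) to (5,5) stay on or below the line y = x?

Total monotonic paths to (5,5): C(10,5) = 252.
By the reflection principle, paths that go above the diagonal number C(10,6) = 210.
Valid Dyck paths: 252 - 210.
(This is the Catalan number C_{5}.)

Final answer: C_{5} = 42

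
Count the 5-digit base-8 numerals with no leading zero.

These are the integers in [8^4, 8^5), so the count is 8^5 - 8^4 = 7 x 8^4.

Final answer: 28672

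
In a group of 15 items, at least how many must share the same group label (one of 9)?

There are 9 possible values for group label (one of 9). With 15 items and 9 categories, by pigeonhole: ceiling(15/9).

Final answer: 2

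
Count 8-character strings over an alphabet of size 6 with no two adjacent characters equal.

Let g(n) count such strings. g(1) = 6, and each valid string of length n-1 extends in 5 ways (any symbol but the last), so g(n) = 5 g(n-1).
Total: g(8) = 6 x 5^7.

Final answer: 6 x 5^{7} = 468750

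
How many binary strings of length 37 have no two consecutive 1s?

Classify by the final bit: ...0 gives a(n-1) strings, ...01 gives a(n-2) strings. Thus a(n) = a(n-1) + a(n-2) with a(1)=2, a(2)=3.
Building up term by term: a(1)=2, a(2)=3, a(3)=5, a(4)=8, a(5)=13, a(6)=21, a(7)=34, a(8)=55, a(9)=89, a(10)=144, a(11)=233, a(12)=377, a(13)=610, a(14)=987, a(15)=1597, a(16)=2584, a(17)=4181, a(18)=6765, a(19)=10946, a(20)=17711, a(21)=28657, a(22)=46368, a(23)=75025, a(24)=121393, a(25)=196418, a(26)=317811, a(27)=514229, a(28)=832040, a(29)=1346269, a(30)=2178309, a(31)=3524578, a(32)=5702887, a(33)=9227465, a(34)=14930352, a(35)=24157817, a(36)=39088169, a(37)=63245986.

Final answer: 63245986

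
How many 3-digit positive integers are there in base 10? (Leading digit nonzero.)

These are the integers in [10^2, 10^3), so the count is 10^3 - 10^2 = 9 x 10^2.

Final answer: 900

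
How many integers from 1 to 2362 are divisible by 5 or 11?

Multiples of 5: 472. Multiples of 11: 214. Of both (lcm=55): 42.
By inclusion-exclusion: 472 + 214 - 42.

Final answer: 644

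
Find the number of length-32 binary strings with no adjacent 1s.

A valid string ends in 0 (append to any length-(n-1) valid string) or in 01 (append to any length-(n-2) valid string), so a(n) = a(n-1) + a(n-2) with a(1)=2, a(2)=3.
Building up term by term: a(1)=2, a(2)=3, a(3)=5, a(4)=8, a(5)=13, a(6)=21, a(7)=34, a(8)=55, a(9)=89, a(10)=144, a(11)=233, a(12)=377, a(13)=610, a(14)=987, a(15)=1597, a(16)=2584, a(17)=4181, a(18)=6765, a(19)=10946, a(20)=17711, a(21)=28657, a(22)=46368, a(23)=75025, a(24)=121393, a(25)=196418, a(26)=317811, a(27)=514229, a(28)=832040, a(29)=1346269, a(30)=2178309, a(31)=3524578, a(32)=5702887.

Final answer: 5702887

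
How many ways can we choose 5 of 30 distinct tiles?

C(30,5) = 30!/(5! x 25!).

Final answer: \binom{30}{5} = 142506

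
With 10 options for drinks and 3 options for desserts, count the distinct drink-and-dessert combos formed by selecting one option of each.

By the multiplication principle: 10 x 3.

Final answer: 30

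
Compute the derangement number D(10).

Derangements satisfy D(n) = (n-1)(D(n-1) + D(n-2)), starting from D(0)=1, D(1)=0.
Building up: D(2)=1, D(3)=2, D(4)=9, D(5)=44, D(6)=265, D(7)=1854, D(8)=14833, D(9)=133496.
D(10) = 9 x (D(9) + D(8)) = 9 x (133496 + 14833).

Final answer: D(10) = 1334961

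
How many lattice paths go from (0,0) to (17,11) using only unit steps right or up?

Each path has 17 right steps and 11 up steps in some order (28 steps total).
Choose which 11 of the 28 steps are up: C(28,11).

Final answer: C(28,11) = 21474180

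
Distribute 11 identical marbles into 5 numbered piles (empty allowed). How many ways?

Stars and bars: C(n+k-1, k-1) = C(15,4).

Final answer: C(15,4) = 1365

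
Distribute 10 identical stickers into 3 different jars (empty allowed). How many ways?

Stars and bars: C(n+k-1, k-1) = C(12,2).

Final answer: C(12,2) = 66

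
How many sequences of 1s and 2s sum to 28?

Let f(n) be the number of climbs. Removing the last move (1 or 2 steps) gives f(n) = f(n-1) + f(n-2); base cases f(1)=1, f(2)=2.
Iterating the recurrence: f(1)=1, f(2)=2, f(3)=3, f(4)=5, f(5)=8, f(6)=13, f(7)=21, f(8)=34, f(9)=55, f(10)=89, f(11)=144, f(12)=233, f(13)=377, f(14)=610, f(15)=987, f(16)=1597, f(17)=2584, f(18)=4181, f(19)=6765, f(20)=10946, f(21)=17711, f(22)=28657, f(23)=46368, f(24)=75025, f(25)=121393, f(26)=196418, f(27)=317811, f(28)=514229.

Final answer: 514229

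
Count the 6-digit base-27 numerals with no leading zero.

Leading digit: 26 options (nonzero). Other 5 digit(s): 27 options each.
Total: 26 x 27^5.

Final answer: 373071582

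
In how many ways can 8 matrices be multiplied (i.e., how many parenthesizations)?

This is counted by the nth Catalan number C_n. Here n = 8 - 1 = 7.
C_n = C(2n,n)/(n+1), so C_{7} = C(14,7)/8 = 3432/8.

Final answer: C_{7} = 429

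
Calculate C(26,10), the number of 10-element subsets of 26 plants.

C(26,10) = 26!/(10! x 16!).

Final answer: \binom{26}{10} = 5311735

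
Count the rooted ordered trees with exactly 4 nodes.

This is counted by the nth Catalan number C_n. Here n = 4 - 1 = 3.
C_n = C(2n,n)/(n+1), so C_{3} = C(6,3)/4 = 20/4.

Final answer: C_{3} = 5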